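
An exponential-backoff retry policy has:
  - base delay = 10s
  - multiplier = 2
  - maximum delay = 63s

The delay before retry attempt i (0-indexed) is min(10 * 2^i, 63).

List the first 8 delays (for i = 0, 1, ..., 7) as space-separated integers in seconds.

Answer: 10 20 40 63 63 63 63 63

Derivation:
Computing each delay:
  i=0: min(10*2^0, 63) = 10
  i=1: min(10*2^1, 63) = 20
  i=2: min(10*2^2, 63) = 40
  i=3: min(10*2^3, 63) = 63
  i=4: min(10*2^4, 63) = 63
  i=5: min(10*2^5, 63) = 63
  i=6: min(10*2^6, 63) = 63
  i=7: min(10*2^7, 63) = 63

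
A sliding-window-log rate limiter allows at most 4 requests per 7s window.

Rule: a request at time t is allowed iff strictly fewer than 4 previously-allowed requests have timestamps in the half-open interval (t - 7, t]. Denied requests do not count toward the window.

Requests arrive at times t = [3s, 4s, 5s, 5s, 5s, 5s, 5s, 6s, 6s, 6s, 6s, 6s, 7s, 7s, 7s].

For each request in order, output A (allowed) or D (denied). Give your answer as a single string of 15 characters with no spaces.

Answer: AAAADDDDDDDDDDD

Derivation:
Tracking allowed requests in the window:
  req#1 t=3s: ALLOW
  req#2 t=4s: ALLOW
  req#3 t=5s: ALLOW
  req#4 t=5s: ALLOW
  req#5 t=5s: DENY
  req#6 t=5s: DENY
  req#7 t=5s: DENY
  req#8 t=6s: DENY
  req#9 t=6s: DENY
  req#10 t=6s: DENY
  req#11 t=6s: DENY
  req#12 t=6s: DENY
  req#13 t=7s: DENY
  req#14 t=7s: DENY
  req#15 t=7s: DENY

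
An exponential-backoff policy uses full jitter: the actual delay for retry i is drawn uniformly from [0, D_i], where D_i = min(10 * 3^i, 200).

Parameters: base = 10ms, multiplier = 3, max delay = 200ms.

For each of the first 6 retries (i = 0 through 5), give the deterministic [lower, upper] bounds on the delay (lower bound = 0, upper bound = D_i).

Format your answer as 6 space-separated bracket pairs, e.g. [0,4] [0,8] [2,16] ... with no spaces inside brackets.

Computing bounds per retry:
  i=0: D_i=min(10*3^0,200)=10, bounds=[0,10]
  i=1: D_i=min(10*3^1,200)=30, bounds=[0,30]
  i=2: D_i=min(10*3^2,200)=90, bounds=[0,90]
  i=3: D_i=min(10*3^3,200)=200, bounds=[0,200]
  i=4: D_i=min(10*3^4,200)=200, bounds=[0,200]
  i=5: D_i=min(10*3^5,200)=200, bounds=[0,200]

Answer: [0,10] [0,30] [0,90] [0,200] [0,200] [0,200]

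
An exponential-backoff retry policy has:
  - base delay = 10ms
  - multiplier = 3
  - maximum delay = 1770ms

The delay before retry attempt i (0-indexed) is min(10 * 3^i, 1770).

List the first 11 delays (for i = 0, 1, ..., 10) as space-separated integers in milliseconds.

Computing each delay:
  i=0: min(10*3^0, 1770) = 10
  i=1: min(10*3^1, 1770) = 30
  i=2: min(10*3^2, 1770) = 90
  i=3: min(10*3^3, 1770) = 270
  i=4: min(10*3^4, 1770) = 810
  i=5: min(10*3^5, 1770) = 1770
  i=6: min(10*3^6, 1770) = 1770
  i=7: min(10*3^7, 1770) = 1770
  i=8: min(10*3^8, 1770) = 1770
  i=9: min(10*3^9, 1770) = 1770
  i=10: min(10*3^10, 1770) = 1770

Answer: 10 30 90 270 810 1770 1770 1770 1770 1770 1770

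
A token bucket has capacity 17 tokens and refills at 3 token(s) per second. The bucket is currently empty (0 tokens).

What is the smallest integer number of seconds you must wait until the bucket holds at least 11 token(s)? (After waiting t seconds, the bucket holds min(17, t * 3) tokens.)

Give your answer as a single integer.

Answer: 4

Derivation:
Need t * 3 >= 11, so t >= 11/3.
Smallest integer t = ceil(11/3) = 4.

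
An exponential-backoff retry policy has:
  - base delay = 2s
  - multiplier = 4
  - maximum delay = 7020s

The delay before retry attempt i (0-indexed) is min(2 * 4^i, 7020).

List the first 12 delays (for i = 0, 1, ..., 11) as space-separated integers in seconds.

Answer: 2 8 32 128 512 2048 7020 7020 7020 7020 7020 7020

Derivation:
Computing each delay:
  i=0: min(2*4^0, 7020) = 2
  i=1: min(2*4^1, 7020) = 8
  i=2: min(2*4^2, 7020) = 32
  i=3: min(2*4^3, 7020) = 128
  i=4: min(2*4^4, 7020) = 512
  i=5: min(2*4^5, 7020) = 2048
  i=6: min(2*4^6, 7020) = 7020
  i=7: min(2*4^7, 7020) = 7020
  i=8: min(2*4^8, 7020) = 7020
  i=9: min(2*4^9, 7020) = 7020
  i=10: min(2*4^10, 7020) = 7020
  i=11: min(2*4^11, 7020) = 7020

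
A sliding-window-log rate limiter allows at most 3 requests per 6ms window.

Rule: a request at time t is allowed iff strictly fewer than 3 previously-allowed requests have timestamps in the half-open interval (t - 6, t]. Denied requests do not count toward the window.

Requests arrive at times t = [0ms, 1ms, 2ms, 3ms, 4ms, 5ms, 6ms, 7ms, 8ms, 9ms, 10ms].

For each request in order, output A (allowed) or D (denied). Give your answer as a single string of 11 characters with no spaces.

Tracking allowed requests in the window:
  req#1 t=0ms: ALLOW
  req#2 t=1ms: ALLOW
  req#3 t=2ms: ALLOW
  req#4 t=3ms: DENY
  req#5 t=4ms: DENY
  req#6 t=5ms: DENY
  req#7 t=6ms: ALLOW
  req#8 t=7ms: ALLOW
  req#9 t=8ms: ALLOW
  req#10 t=9ms: DENY
  req#11 t=10ms: DENY

Answer: AAADDDAAADD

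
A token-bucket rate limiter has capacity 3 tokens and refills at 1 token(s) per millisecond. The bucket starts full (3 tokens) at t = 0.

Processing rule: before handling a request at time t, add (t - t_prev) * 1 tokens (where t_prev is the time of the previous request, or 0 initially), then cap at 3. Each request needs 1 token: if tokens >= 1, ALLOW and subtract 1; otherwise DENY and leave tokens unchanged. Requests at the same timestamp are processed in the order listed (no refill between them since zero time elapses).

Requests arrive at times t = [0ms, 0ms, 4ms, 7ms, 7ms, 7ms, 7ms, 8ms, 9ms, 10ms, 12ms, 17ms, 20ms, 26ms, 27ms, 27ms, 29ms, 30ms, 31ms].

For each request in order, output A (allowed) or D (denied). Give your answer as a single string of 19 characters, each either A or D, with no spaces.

Simulating step by step:
  req#1 t=0ms: ALLOW
  req#2 t=0ms: ALLOW
  req#3 t=4ms: ALLOW
  req#4 t=7ms: ALLOW
  req#5 t=7ms: ALLOW
  req#6 t=7ms: ALLOW
  req#7 t=7ms: DENY
  req#8 t=8ms: ALLOW
  req#9 t=9ms: ALLOW
  req#10 t=10ms: ALLOW
  req#11 t=12ms: ALLOW
  req#12 t=17ms: ALLOW
  req#13 t=20ms: ALLOW
  req#14 t=26ms: ALLOW
  req#15 t=27ms: ALLOW
  req#16 t=27ms: ALLOW
  req#17 t=29ms: ALLOW
  req#18 t=30ms: ALLOW
  req#19 t=31ms: ALLOW

Answer: AAAAAADAAAAAAAAAAAA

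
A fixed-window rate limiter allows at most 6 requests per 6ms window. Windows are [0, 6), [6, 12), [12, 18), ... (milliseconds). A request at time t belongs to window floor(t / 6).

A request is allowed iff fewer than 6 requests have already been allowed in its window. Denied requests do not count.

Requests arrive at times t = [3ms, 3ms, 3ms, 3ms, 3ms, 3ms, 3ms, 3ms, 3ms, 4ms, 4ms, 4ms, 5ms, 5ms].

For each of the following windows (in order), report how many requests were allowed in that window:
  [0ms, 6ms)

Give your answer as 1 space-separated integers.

Answer: 6

Derivation:
Processing requests:
  req#1 t=3ms (window 0): ALLOW
  req#2 t=3ms (window 0): ALLOW
  req#3 t=3ms (window 0): ALLOW
  req#4 t=3ms (window 0): ALLOW
  req#5 t=3ms (window 0): ALLOW
  req#6 t=3ms (window 0): ALLOW
  req#7 t=3ms (window 0): DENY
  req#8 t=3ms (window 0): DENY
  req#9 t=3ms (window 0): DENY
  req#10 t=4ms (window 0): DENY
  req#11 t=4ms (window 0): DENY
  req#12 t=4ms (window 0): DENY
  req#13 t=5ms (window 0): DENY
  req#14 t=5ms (window 0): DENY

Allowed counts by window: 6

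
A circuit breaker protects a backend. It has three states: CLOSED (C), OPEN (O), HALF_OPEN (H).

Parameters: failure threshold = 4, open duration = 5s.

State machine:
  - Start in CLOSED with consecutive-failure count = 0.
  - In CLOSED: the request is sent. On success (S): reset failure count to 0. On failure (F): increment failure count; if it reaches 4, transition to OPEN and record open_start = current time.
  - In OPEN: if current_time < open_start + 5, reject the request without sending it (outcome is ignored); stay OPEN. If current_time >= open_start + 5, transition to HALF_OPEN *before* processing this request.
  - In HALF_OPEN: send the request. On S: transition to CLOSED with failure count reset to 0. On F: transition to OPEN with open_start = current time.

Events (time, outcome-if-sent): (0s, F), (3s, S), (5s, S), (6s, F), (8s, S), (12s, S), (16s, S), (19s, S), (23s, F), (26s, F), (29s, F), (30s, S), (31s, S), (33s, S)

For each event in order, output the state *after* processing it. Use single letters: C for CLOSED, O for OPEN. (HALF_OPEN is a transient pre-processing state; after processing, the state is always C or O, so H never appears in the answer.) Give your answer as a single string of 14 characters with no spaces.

Answer: CCCCCCCCCCCCCC

Derivation:
State after each event:
  event#1 t=0s outcome=F: state=CLOSED
  event#2 t=3s outcome=S: state=CLOSED
  event#3 t=5s outcome=S: state=CLOSED
  event#4 t=6s outcome=F: state=CLOSED
  event#5 t=8s outcome=S: state=CLOSED
  event#6 t=12s outcome=S: state=CLOSED
  event#7 t=16s outcome=S: state=CLOSED
  event#8 t=19s outcome=S: state=CLOSED
  event#9 t=23s outcome=F: state=CLOSED
  event#10 t=26s outcome=F: state=CLOSED
  event#11 t=29s outcome=F: state=CLOSED
  event#12 t=30s outcome=S: state=CLOSED
  event#13 t=31s outcome=S: state=CLOSED
  event#14 t=33s outcome=S: state=CLOSED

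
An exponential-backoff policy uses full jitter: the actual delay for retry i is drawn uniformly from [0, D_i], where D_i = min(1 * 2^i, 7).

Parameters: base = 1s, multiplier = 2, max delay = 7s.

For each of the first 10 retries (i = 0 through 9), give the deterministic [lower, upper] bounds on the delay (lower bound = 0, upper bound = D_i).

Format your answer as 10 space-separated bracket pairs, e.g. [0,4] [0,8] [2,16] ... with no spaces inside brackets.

Answer: [0,1] [0,2] [0,4] [0,7] [0,7] [0,7] [0,7] [0,7] [0,7] [0,7]

Derivation:
Computing bounds per retry:
  i=0: D_i=min(1*2^0,7)=1, bounds=[0,1]
  i=1: D_i=min(1*2^1,7)=2, bounds=[0,2]
  i=2: D_i=min(1*2^2,7)=4, bounds=[0,4]
  i=3: D_i=min(1*2^3,7)=7, bounds=[0,7]
  i=4: D_i=min(1*2^4,7)=7, bounds=[0,7]
  i=5: D_i=min(1*2^5,7)=7, bounds=[0,7]
  i=6: D_i=min(1*2^6,7)=7, bounds=[0,7]
  i=7: D_i=min(1*2^7,7)=7, bounds=[0,7]
  i=8: D_i=min(1*2^8,7)=7, bounds=[0,7]
  i=9: D_i=min(1*2^9,7)=7, bounds=[0,7]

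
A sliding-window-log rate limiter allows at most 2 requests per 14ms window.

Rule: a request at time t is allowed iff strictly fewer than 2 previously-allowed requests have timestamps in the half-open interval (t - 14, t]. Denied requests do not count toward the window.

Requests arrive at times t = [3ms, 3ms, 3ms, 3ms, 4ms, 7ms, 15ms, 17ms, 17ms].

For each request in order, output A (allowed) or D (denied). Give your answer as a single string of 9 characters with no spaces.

Tracking allowed requests in the window:
  req#1 t=3ms: ALLOW
  req#2 t=3ms: ALLOW
  req#3 t=3ms: DENY
  req#4 t=3ms: DENY
  req#5 t=4ms: DENY
  req#6 t=7ms: DENY
  req#7 t=15ms: DENY
  req#8 t=17ms: ALLOW
  req#9 t=17ms: ALLOW

Answer: AADDDDDAA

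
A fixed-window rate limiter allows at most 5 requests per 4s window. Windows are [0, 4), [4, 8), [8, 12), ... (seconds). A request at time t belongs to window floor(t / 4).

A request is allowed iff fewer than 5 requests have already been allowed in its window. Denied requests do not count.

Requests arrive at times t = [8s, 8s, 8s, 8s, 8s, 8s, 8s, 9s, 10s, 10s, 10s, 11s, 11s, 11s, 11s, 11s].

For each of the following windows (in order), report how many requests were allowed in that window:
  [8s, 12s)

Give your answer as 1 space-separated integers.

Processing requests:
  req#1 t=8s (window 2): ALLOW
  req#2 t=8s (window 2): ALLOW
  req#3 t=8s (window 2): ALLOW
  req#4 t=8s (window 2): ALLOW
  req#5 t=8s (window 2): ALLOW
  req#6 t=8s (window 2): DENY
  req#7 t=8s (window 2): DENY
  req#8 t=9s (window 2): DENY
  req#9 t=10s (window 2): DENY
  req#10 t=10s (window 2): DENY
  req#11 t=10s (window 2): DENY
  req#12 t=11s (window 2): DENY
  req#13 t=11s (window 2): DENY
  req#14 t=11s (window 2): DENY
  req#15 t=11s (window 2): DENY
  req#16 t=11s (window 2): DENY

Allowed counts by window: 5

Answer: 5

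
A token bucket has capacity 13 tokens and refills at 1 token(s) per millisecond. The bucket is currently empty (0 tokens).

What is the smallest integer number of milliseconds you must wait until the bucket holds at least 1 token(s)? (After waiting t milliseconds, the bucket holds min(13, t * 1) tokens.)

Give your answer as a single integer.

Need t * 1 >= 1, so t >= 1/1.
Smallest integer t = ceil(1/1) = 1.

Answer: 1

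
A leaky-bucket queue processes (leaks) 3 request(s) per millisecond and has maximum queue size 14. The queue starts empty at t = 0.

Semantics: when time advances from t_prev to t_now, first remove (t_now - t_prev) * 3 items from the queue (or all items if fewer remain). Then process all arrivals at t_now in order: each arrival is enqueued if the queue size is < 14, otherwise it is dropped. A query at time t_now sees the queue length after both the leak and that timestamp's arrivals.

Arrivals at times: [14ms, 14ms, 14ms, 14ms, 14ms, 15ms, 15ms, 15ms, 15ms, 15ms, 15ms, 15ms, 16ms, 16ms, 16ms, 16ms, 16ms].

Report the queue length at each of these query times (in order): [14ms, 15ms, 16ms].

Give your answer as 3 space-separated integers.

Answer: 5 9 11

Derivation:
Queue lengths at query times:
  query t=14ms: backlog = 5
  query t=15ms: backlog = 9
  query t=16ms: backlog = 11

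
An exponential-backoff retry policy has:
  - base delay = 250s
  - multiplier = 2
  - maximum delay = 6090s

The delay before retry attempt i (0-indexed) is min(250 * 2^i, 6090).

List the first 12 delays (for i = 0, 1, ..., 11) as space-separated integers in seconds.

Computing each delay:
  i=0: min(250*2^0, 6090) = 250
  i=1: min(250*2^1, 6090) = 500
  i=2: min(250*2^2, 6090) = 1000
  i=3: min(250*2^3, 6090) = 2000
  i=4: min(250*2^4, 6090) = 4000
  i=5: min(250*2^5, 6090) = 6090
  i=6: min(250*2^6, 6090) = 6090
  i=7: min(250*2^7, 6090) = 6090
  i=8: min(250*2^8, 6090) = 6090
  i=9: min(250*2^9, 6090) = 6090
  i=10: min(250*2^10, 6090) = 6090
  i=11: min(250*2^11, 6090) = 6090

Answer: 250 500 1000 2000 4000 6090 6090 6090 6090 6090 6090 6090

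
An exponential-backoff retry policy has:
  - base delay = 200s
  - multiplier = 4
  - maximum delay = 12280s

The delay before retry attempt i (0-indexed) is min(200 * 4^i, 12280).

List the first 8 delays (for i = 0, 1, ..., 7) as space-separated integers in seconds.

Answer: 200 800 3200 12280 12280 12280 12280 12280

Derivation:
Computing each delay:
  i=0: min(200*4^0, 12280) = 200
  i=1: min(200*4^1, 12280) = 800
  i=2: min(200*4^2, 12280) = 3200
  i=3: min(200*4^3, 12280) = 12280
  i=4: min(200*4^4, 12280) = 12280
  i=5: min(200*4^5, 12280) = 12280
  i=6: min(200*4^6, 12280) = 12280
  i=7: min(200*4^7, 12280) = 12280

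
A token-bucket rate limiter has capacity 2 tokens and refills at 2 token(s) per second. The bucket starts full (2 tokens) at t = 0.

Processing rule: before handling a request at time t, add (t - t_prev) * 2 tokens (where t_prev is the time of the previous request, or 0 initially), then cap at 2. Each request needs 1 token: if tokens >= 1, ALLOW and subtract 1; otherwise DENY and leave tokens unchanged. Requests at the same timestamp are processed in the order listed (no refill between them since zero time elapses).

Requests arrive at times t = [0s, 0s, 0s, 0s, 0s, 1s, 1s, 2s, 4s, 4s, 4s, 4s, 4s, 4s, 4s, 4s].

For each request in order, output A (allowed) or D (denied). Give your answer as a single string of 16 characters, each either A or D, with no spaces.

Simulating step by step:
  req#1 t=0s: ALLOW
  req#2 t=0s: ALLOW
  req#3 t=0s: DENY
  req#4 t=0s: DENY
  req#5 t=0s: DENY
  req#6 t=1s: ALLOW
  req#7 t=1s: ALLOW
  req#8 t=2s: ALLOW
  req#9 t=4s: ALLOW
  req#10 t=4s: ALLOW
  req#11 t=4s: DENY
  req#12 t=4s: DENY
  req#13 t=4s: DENY
  req#14 t=4s: DENY
  req#15 t=4s: DENY
  req#16 t=4s: DENY

Answer: AADDDAAAAADDDDDD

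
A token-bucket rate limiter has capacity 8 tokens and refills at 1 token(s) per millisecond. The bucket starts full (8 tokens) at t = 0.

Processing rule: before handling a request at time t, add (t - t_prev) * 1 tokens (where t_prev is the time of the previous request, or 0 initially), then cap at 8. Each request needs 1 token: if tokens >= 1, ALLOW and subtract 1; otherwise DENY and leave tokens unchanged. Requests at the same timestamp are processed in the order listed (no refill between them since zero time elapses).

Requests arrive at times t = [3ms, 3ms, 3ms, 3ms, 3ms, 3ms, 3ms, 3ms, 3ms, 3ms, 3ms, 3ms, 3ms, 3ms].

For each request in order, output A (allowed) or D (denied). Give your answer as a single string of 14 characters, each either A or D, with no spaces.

Simulating step by step:
  req#1 t=3ms: ALLOW
  req#2 t=3ms: ALLOW
  req#3 t=3ms: ALLOW
  req#4 t=3ms: ALLOW
  req#5 t=3ms: ALLOW
  req#6 t=3ms: ALLOW
  req#7 t=3ms: ALLOW
  req#8 t=3ms: ALLOW
  req#9 t=3ms: DENY
  req#10 t=3ms: DENY
  req#11 t=3ms: DENY
  req#12 t=3ms: DENY
  req#13 t=3ms: DENY
  req#14 t=3ms: DENY

Answer: AAAAAAAADDDDDD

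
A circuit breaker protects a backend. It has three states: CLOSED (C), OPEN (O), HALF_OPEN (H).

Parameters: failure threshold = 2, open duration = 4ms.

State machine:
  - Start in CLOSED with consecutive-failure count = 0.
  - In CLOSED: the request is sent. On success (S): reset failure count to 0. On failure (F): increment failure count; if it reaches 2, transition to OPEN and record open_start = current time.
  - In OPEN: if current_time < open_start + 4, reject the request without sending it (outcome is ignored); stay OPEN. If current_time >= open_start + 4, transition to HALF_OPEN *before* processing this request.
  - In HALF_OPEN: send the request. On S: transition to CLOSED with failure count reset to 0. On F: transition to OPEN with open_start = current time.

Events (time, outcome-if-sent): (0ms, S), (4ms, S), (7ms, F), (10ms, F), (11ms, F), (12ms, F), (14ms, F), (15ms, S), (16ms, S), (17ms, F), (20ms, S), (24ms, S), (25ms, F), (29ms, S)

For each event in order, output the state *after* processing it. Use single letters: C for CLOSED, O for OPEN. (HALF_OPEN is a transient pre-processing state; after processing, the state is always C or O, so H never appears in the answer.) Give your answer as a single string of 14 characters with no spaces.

State after each event:
  event#1 t=0ms outcome=S: state=CLOSED
  event#2 t=4ms outcome=S: state=CLOSED
  event#3 t=7ms outcome=F: state=CLOSED
  event#4 t=10ms outcome=F: state=OPEN
  event#5 t=11ms outcome=F: state=OPEN
  event#6 t=12ms outcome=F: state=OPEN
  event#7 t=14ms outcome=F: state=OPEN
  event#8 t=15ms outcome=S: state=OPEN
  event#9 t=16ms outcome=S: state=OPEN
  event#10 t=17ms outcome=F: state=OPEN
  event#11 t=20ms outcome=S: state=CLOSED
  event#12 t=24ms outcome=S: state=CLOSED
  event#13 t=25ms outcome=F: state=CLOSED
  event#14 t=29ms outcome=S: state=CLOSED

Answer: CCCOOOOOOOCCCC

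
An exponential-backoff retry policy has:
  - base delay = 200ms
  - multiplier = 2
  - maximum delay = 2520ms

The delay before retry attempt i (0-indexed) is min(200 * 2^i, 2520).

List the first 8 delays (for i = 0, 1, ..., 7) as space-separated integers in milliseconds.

Answer: 200 400 800 1600 2520 2520 2520 2520

Derivation:
Computing each delay:
  i=0: min(200*2^0, 2520) = 200
  i=1: min(200*2^1, 2520) = 400
  i=2: min(200*2^2, 2520) = 800
  i=3: min(200*2^3, 2520) = 1600
  i=4: min(200*2^4, 2520) = 2520
  i=5: min(200*2^5, 2520) = 2520
  i=6: min(200*2^6, 2520) = 2520
  i=7: min(200*2^7, 2520) = 2520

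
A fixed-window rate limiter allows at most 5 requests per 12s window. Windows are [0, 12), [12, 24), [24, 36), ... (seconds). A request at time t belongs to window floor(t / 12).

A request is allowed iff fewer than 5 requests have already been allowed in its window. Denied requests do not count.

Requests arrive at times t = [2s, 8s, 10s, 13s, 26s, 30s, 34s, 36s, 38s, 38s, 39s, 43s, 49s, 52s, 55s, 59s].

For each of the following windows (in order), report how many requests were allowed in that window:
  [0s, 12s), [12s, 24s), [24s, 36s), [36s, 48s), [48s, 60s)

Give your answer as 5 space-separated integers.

Answer: 3 1 3 5 4

Derivation:
Processing requests:
  req#1 t=2s (window 0): ALLOW
  req#2 t=8s (window 0): ALLOW
  req#3 t=10s (window 0): ALLOW
  req#4 t=13s (window 1): ALLOW
  req#5 t=26s (window 2): ALLOW
  req#6 t=30s (window 2): ALLOW
  req#7 t=34s (window 2): ALLOW
  req#8 t=36s (window 3): ALLOW
  req#9 t=38s (window 3): ALLOW
  req#10 t=38s (window 3): ALLOW
  req#11 t=39s (window 3): ALLOW
  req#12 t=43s (window 3): ALLOW
  req#13 t=49s (window 4): ALLOW
  req#14 t=52s (window 4): ALLOW
  req#15 t=55s (window 4): ALLOW
  req#16 t=59s (window 4): ALLOW

Allowed counts by window: 3 1 3 5 4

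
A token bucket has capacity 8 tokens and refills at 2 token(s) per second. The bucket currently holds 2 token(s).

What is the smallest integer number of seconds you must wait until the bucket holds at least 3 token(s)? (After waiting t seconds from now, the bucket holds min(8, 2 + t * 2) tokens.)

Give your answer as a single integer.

Answer: 1

Derivation:
Need 2 + t * 2 >= 3, so t >= 1/2.
Smallest integer t = ceil(1/2) = 1.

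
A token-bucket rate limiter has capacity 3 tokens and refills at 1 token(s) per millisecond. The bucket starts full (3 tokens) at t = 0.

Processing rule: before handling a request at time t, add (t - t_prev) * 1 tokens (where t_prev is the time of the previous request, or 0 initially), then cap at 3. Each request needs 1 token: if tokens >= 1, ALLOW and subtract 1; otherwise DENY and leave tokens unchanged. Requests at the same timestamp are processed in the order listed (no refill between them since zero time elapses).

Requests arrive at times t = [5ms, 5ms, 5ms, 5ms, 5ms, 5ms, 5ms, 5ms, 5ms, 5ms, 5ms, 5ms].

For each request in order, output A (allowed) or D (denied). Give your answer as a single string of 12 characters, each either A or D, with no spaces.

Answer: AAADDDDDDDDD

Derivation:
Simulating step by step:
  req#1 t=5ms: ALLOW
  req#2 t=5ms: ALLOW
  req#3 t=5ms: ALLOW
  req#4 t=5ms: DENY
  req#5 t=5ms: DENY
  req#6 t=5ms: DENY
  req#7 t=5ms: DENY
  req#8 t=5ms: DENY
  req#9 t=5ms: DENY
  req#10 t=5ms: DENY
  req#11 t=5ms: DENY
  req#12 t=5ms: DENY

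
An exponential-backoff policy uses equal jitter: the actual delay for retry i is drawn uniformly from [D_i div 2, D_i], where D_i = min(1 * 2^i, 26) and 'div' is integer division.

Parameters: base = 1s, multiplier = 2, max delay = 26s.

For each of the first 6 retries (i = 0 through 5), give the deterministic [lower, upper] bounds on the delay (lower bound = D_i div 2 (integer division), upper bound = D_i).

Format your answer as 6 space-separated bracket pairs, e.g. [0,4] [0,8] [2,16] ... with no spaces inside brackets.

Answer: [0,1] [1,2] [2,4] [4,8] [8,16] [13,26]

Derivation:
Computing bounds per retry:
  i=0: D_i=min(1*2^0,26)=1, bounds=[0,1]
  i=1: D_i=min(1*2^1,26)=2, bounds=[1,2]
  i=2: D_i=min(1*2^2,26)=4, bounds=[2,4]
  i=3: D_i=min(1*2^3,26)=8, bounds=[4,8]
  i=4: D_i=min(1*2^4,26)=16, bounds=[8,16]
  i=5: D_i=min(1*2^5,26)=26, bounds=[13,26]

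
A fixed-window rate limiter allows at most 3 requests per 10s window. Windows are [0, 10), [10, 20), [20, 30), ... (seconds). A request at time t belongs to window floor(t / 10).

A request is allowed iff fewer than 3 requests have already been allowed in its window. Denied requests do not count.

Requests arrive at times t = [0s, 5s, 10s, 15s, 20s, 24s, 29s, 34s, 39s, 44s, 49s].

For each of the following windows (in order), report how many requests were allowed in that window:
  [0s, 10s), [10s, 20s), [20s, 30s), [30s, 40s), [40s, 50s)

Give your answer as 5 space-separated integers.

Answer: 2 2 3 2 2

Derivation:
Processing requests:
  req#1 t=0s (window 0): ALLOW
  req#2 t=5s (window 0): ALLOW
  req#3 t=10s (window 1): ALLOW
  req#4 t=15s (window 1): ALLOW
  req#5 t=20s (window 2): ALLOW
  req#6 t=24s (window 2): ALLOW
  req#7 t=29s (window 2): ALLOW
  req#8 t=34s (window 3): ALLOW
  req#9 t=39s (window 3): ALLOW
  req#10 t=44s (window 4): ALLOW
  req#11 t=49s (window 4): ALLOW

Allowed counts by window: 2 2 3 2 2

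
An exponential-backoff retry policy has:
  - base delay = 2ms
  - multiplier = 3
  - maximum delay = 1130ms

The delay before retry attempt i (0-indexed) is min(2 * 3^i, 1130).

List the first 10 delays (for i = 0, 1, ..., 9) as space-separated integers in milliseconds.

Answer: 2 6 18 54 162 486 1130 1130 1130 1130

Derivation:
Computing each delay:
  i=0: min(2*3^0, 1130) = 2
  i=1: min(2*3^1, 1130) = 6
  i=2: min(2*3^2, 1130) = 18
  i=3: min(2*3^3, 1130) = 54
  i=4: min(2*3^4, 1130) = 162
  i=5: min(2*3^5, 1130) = 486
  i=6: min(2*3^6, 1130) = 1130
  i=7: min(2*3^7, 1130) = 1130
  i=8: min(2*3^8, 1130) = 1130
  i=9: min(2*3^9, 1130) = 1130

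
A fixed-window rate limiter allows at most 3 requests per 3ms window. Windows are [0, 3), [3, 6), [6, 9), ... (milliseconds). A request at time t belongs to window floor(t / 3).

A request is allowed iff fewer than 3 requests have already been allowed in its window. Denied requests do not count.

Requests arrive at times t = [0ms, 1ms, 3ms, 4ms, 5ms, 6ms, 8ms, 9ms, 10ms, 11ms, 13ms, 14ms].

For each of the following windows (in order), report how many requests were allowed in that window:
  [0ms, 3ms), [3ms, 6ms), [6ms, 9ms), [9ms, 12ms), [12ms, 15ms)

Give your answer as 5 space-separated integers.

Answer: 2 3 2 3 2

Derivation:
Processing requests:
  req#1 t=0ms (window 0): ALLOW
  req#2 t=1ms (window 0): ALLOW
  req#3 t=3ms (window 1): ALLOW
  req#4 t=4ms (window 1): ALLOW
  req#5 t=5ms (window 1): ALLOW
  req#6 t=6ms (window 2): ALLOW
  req#7 t=8ms (window 2): ALLOW
  req#8 t=9ms (window 3): ALLOW
  req#9 t=10ms (window 3): ALLOW
  req#10 t=11ms (window 3): ALLOW
  req#11 t=13ms (window 4): ALLOW
  req#12 t=14ms (window 4): ALLOW

Allowed counts by window: 2 3 2 3 2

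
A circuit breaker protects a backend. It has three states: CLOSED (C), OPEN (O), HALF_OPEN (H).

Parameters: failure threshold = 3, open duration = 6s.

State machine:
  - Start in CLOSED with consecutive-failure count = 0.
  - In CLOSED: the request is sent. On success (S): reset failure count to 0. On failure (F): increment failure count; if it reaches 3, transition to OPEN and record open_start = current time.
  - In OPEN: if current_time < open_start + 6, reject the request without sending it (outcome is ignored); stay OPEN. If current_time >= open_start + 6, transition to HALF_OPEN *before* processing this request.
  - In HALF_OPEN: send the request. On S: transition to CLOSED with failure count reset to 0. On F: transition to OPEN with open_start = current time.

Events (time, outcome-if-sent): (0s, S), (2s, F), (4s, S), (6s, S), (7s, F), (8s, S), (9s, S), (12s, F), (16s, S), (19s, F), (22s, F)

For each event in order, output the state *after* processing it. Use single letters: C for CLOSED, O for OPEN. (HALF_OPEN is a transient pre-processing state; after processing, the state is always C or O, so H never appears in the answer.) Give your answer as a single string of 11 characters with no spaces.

Answer: CCCCCCCCCCC

Derivation:
State after each event:
  event#1 t=0s outcome=S: state=CLOSED
  event#2 t=2s outcome=F: state=CLOSED
  event#3 t=4s outcome=S: state=CLOSED
  event#4 t=6s outcome=S: state=CLOSED
  event#5 t=7s outcome=F: state=CLOSED
  event#6 t=8s outcome=S: state=CLOSED
  event#7 t=9s outcome=S: state=CLOSED
  event#8 t=12s outcome=F: state=CLOSED
  event#9 t=16s outcome=S: state=CLOSED
  event#10 t=19s outcome=F: state=CLOSED
  event#11 t=22s outcome=F: state=CLOSED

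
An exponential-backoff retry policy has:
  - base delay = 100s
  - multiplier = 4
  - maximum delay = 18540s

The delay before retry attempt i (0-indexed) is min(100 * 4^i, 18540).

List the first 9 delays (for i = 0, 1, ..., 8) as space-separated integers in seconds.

Computing each delay:
  i=0: min(100*4^0, 18540) = 100
  i=1: min(100*4^1, 18540) = 400
  i=2: min(100*4^2, 18540) = 1600
  i=3: min(100*4^3, 18540) = 6400
  i=4: min(100*4^4, 18540) = 18540
  i=5: min(100*4^5, 18540) = 18540
  i=6: min(100*4^6, 18540) = 18540
  i=7: min(100*4^7, 18540) = 18540
  i=8: min(100*4^8, 18540) = 18540

Answer: 100 400 1600 6400 18540 18540 18540 18540 18540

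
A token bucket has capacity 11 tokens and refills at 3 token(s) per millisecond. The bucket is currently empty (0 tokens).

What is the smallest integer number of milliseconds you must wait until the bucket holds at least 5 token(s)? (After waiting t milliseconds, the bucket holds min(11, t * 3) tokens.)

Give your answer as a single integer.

Need t * 3 >= 5, so t >= 5/3.
Smallest integer t = ceil(5/3) = 2.

Answer: 2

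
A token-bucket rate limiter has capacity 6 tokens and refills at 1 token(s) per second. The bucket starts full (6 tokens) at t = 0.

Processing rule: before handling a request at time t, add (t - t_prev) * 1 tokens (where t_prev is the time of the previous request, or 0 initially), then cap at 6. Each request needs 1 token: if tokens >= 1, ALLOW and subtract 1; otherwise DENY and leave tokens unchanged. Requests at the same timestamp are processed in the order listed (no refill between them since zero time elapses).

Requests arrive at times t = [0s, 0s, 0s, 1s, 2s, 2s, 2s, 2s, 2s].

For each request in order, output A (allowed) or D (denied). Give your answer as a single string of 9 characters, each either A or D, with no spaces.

Simulating step by step:
  req#1 t=0s: ALLOW
  req#2 t=0s: ALLOW
  req#3 t=0s: ALLOW
  req#4 t=1s: ALLOW
  req#5 t=2s: ALLOW
  req#6 t=2s: ALLOW
  req#7 t=2s: ALLOW
  req#8 t=2s: ALLOW
  req#9 t=2s: DENY

Answer: AAAAAAAAD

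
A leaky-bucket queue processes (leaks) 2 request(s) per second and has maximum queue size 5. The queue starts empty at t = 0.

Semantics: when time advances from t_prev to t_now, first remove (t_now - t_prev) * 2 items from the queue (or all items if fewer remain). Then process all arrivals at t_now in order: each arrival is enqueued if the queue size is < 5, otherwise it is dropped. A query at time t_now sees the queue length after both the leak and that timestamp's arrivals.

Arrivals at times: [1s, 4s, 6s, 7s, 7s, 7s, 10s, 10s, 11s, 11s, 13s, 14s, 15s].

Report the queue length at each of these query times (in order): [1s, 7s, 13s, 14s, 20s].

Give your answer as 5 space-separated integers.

Queue lengths at query times:
  query t=1s: backlog = 1
  query t=7s: backlog = 3
  query t=13s: backlog = 1
  query t=14s: backlog = 1
  query t=20s: backlog = 0

Answer: 1 3 1 1 0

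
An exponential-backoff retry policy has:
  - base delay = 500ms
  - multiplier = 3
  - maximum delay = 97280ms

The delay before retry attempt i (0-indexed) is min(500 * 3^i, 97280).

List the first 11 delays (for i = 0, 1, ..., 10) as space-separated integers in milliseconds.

Answer: 500 1500 4500 13500 40500 97280 97280 97280 97280 97280 97280

Derivation:
Computing each delay:
  i=0: min(500*3^0, 97280) = 500
  i=1: min(500*3^1, 97280) = 1500
  i=2: min(500*3^2, 97280) = 4500
  i=3: min(500*3^3, 97280) = 13500
  i=4: min(500*3^4, 97280) = 40500
  i=5: min(500*3^5, 97280) = 97280
  i=6: min(500*3^6, 97280) = 97280
  i=7: min(500*3^7, 97280) = 97280
  i=8: min(500*3^8, 97280) = 97280
  i=9: min(500*3^9, 97280) = 97280
  i=10: min(500*3^10, 97280) = 97280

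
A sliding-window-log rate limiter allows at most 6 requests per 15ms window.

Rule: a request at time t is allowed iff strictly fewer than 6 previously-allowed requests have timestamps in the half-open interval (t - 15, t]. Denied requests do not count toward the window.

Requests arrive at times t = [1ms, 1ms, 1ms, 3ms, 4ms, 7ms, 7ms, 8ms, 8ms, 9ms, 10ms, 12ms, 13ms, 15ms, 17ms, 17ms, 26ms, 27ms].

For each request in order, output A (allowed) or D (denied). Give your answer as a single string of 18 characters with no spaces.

Answer: AAAAAADDDDDDDDAAAA

Derivation:
Tracking allowed requests in the window:
  req#1 t=1ms: ALLOW
  req#2 t=1ms: ALLOW
  req#3 t=1ms: ALLOW
  req#4 t=3ms: ALLOW
  req#5 t=4ms: ALLOW
  req#6 t=7ms: ALLOW
  req#7 t=7ms: DENY
  req#8 t=8ms: DENY
  req#9 t=8ms: DENY
  req#10 t=9ms: DENY
  req#11 t=10ms: DENY
  req#12 t=12ms: DENY
  req#13 t=13ms: DENY
  req#14 t=15ms: DENY
  req#15 t=17ms: ALLOW
  req#16 t=17ms: ALLOW
  req#17 t=26ms: ALLOW
  req#18 t=27ms: ALLOW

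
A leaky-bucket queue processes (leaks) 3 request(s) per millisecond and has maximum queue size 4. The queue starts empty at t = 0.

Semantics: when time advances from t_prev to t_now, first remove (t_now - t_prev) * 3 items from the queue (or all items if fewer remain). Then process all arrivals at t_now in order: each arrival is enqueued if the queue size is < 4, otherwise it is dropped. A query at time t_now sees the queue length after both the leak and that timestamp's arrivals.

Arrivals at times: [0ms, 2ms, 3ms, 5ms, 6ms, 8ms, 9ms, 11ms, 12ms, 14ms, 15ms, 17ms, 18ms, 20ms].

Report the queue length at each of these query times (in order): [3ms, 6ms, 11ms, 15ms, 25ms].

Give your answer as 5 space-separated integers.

Answer: 1 1 1 1 0

Derivation:
Queue lengths at query times:
  query t=3ms: backlog = 1
  query t=6ms: backlog = 1
  query t=11ms: backlog = 1
  query t=15ms: backlog = 1
  query t=25ms: backlog = 0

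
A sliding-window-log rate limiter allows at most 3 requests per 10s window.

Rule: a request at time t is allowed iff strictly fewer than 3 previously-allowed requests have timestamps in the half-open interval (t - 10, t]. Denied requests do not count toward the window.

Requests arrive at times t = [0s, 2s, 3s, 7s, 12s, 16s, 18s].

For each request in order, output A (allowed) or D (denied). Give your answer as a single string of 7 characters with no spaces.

Tracking allowed requests in the window:
  req#1 t=0s: ALLOW
  req#2 t=2s: ALLOW
  req#3 t=3s: ALLOW
  req#4 t=7s: DENY
  req#5 t=12s: ALLOW
  req#6 t=16s: ALLOW
  req#7 t=18s: ALLOW

Answer: AAADAAA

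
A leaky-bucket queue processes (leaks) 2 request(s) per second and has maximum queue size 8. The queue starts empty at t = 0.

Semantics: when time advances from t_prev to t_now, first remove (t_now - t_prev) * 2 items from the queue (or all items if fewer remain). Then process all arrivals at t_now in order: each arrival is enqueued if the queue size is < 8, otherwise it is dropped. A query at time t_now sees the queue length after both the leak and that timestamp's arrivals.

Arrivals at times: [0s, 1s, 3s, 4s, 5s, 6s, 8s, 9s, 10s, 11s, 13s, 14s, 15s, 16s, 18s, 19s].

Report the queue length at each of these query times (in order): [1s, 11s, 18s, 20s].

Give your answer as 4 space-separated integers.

Answer: 1 1 1 0

Derivation:
Queue lengths at query times:
  query t=1s: backlog = 1
  query t=11s: backlog = 1
  query t=18s: backlog = 1
  query t=20s: backlog = 0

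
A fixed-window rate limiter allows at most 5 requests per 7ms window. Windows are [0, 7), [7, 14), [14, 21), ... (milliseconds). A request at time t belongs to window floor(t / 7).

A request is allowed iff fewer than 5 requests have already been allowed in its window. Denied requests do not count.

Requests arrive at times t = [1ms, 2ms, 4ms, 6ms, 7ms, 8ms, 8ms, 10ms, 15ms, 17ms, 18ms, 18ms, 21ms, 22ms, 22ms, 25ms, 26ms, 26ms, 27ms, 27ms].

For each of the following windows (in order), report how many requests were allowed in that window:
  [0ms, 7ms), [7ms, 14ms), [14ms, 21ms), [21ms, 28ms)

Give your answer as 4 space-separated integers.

Answer: 4 4 4 5

Derivation:
Processing requests:
  req#1 t=1ms (window 0): ALLOW
  req#2 t=2ms (window 0): ALLOW
  req#3 t=4ms (window 0): ALLOW
  req#4 t=6ms (window 0): ALLOW
  req#5 t=7ms (window 1): ALLOW
  req#6 t=8ms (window 1): ALLOW
  req#7 t=8ms (window 1): ALLOW
  req#8 t=10ms (window 1): ALLOW
  req#9 t=15ms (window 2): ALLOW
  req#10 t=17ms (window 2): ALLOW
  req#11 t=18ms (window 2): ALLOW
  req#12 t=18ms (window 2): ALLOW
  req#13 t=21ms (window 3): ALLOW
  req#14 t=22ms (window 3): ALLOW
  req#15 t=22ms (window 3): ALLOW
  req#16 t=25ms (window 3): ALLOW
  req#17 t=26ms (window 3): ALLOW
  req#18 t=26ms (window 3): DENY
  req#19 t=27ms (window 3): DENY
  req#20 t=27ms (window 3): DENY

Allowed counts by window: 4 4 4 5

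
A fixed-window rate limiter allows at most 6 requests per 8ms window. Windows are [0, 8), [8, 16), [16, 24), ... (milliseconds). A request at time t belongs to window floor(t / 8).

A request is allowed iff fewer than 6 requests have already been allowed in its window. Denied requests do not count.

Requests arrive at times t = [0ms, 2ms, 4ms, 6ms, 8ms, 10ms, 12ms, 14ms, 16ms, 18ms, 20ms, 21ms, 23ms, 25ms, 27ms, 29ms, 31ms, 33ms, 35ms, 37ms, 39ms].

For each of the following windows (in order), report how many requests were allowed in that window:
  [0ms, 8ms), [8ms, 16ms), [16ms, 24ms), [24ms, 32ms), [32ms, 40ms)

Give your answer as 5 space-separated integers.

Processing requests:
  req#1 t=0ms (window 0): ALLOW
  req#2 t=2ms (window 0): ALLOW
  req#3 t=4ms (window 0): ALLOW
  req#4 t=6ms (window 0): ALLOW
  req#5 t=8ms (window 1): ALLOW
  req#6 t=10ms (window 1): ALLOW
  req#7 t=12ms (window 1): ALLOW
  req#8 t=14ms (window 1): ALLOW
  req#9 t=16ms (window 2): ALLOW
  req#10 t=18ms (window 2): ALLOW
  req#11 t=20ms (window 2): ALLOW
  req#12 t=21ms (window 2): ALLOW
  req#13 t=23ms (window 2): ALLOW
  req#14 t=25ms (window 3): ALLOW
  req#15 t=27ms (window 3): ALLOW
  req#16 t=29ms (window 3): ALLOW
  req#17 t=31ms (window 3): ALLOW
  req#18 t=33ms (window 4): ALLOW
  req#19 t=35ms (window 4): ALLOW
  req#20 t=37ms (window 4): ALLOW
  req#21 t=39ms (window 4): ALLOW

Allowed counts by window: 4 4 5 4 4

Answer: 4 4 5 4 4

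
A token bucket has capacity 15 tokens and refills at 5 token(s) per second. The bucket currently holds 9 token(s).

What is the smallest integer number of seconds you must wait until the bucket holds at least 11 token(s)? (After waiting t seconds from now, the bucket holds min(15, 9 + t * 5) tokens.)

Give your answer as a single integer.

Need 9 + t * 5 >= 11, so t >= 2/5.
Smallest integer t = ceil(2/5) = 1.

Answer: 1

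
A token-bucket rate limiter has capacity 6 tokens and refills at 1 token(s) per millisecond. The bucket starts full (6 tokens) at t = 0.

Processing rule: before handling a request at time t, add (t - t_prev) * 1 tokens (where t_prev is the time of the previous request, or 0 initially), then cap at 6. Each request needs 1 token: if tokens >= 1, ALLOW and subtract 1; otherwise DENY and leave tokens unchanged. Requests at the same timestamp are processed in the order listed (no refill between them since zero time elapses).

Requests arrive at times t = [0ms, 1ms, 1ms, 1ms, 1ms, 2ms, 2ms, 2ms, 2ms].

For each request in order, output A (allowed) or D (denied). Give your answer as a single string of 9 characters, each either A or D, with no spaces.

Simulating step by step:
  req#1 t=0ms: ALLOW
  req#2 t=1ms: ALLOW
  req#3 t=1ms: ALLOW
  req#4 t=1ms: ALLOW
  req#5 t=1ms: ALLOW
  req#6 t=2ms: ALLOW
  req#7 t=2ms: ALLOW
  req#8 t=2ms: ALLOW
  req#9 t=2ms: DENY

Answer: AAAAAAAAD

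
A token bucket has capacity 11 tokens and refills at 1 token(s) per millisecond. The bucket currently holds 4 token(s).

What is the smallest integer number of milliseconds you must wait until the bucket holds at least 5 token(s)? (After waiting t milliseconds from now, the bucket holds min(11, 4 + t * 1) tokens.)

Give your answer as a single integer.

Answer: 1

Derivation:
Need 4 + t * 1 >= 5, so t >= 1/1.
Smallest integer t = ceil(1/1) = 1.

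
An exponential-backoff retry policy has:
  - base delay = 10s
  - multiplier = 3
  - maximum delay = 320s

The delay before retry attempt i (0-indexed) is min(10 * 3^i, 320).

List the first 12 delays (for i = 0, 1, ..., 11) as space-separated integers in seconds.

Answer: 10 30 90 270 320 320 320 320 320 320 320 320

Derivation:
Computing each delay:
  i=0: min(10*3^0, 320) = 10
  i=1: min(10*3^1, 320) = 30
  i=2: min(10*3^2, 320) = 90
  i=3: min(10*3^3, 320) = 270
  i=4: min(10*3^4, 320) = 320
  i=5: min(10*3^5, 320) = 320
  i=6: min(10*3^6, 320) = 320
  i=7: min(10*3^7, 320) = 320
  i=8: min(10*3^8, 320) = 320
  i=9: min(10*3^9, 320) = 320
  i=10: min(10*3^10, 320) = 320
  i=11: min(10*3^11, 320) = 320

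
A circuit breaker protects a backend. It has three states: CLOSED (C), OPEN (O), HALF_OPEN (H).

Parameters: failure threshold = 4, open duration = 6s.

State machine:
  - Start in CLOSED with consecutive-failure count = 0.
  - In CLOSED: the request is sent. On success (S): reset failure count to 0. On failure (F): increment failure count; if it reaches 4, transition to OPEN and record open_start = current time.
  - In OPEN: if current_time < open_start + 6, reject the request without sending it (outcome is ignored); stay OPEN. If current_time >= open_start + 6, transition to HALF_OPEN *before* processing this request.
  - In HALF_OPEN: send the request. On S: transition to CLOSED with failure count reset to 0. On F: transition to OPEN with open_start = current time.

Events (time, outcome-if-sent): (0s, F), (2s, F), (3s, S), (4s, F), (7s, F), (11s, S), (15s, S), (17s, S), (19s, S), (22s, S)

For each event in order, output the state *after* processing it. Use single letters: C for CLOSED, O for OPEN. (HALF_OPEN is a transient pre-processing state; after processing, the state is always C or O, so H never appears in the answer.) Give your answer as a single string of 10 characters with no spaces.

State after each event:
  event#1 t=0s outcome=F: state=CLOSED
  event#2 t=2s outcome=F: state=CLOSED
  event#3 t=3s outcome=S: state=CLOSED
  event#4 t=4s outcome=F: state=CLOSED
  event#5 t=7s outcome=F: state=CLOSED
  event#6 t=11s outcome=S: state=CLOSED
  event#7 t=15s outcome=S: state=CLOSED
  event#8 t=17s outcome=S: state=CLOSED
  event#9 t=19s outcome=S: state=CLOSED
  event#10 t=22s outcome=S: state=CLOSED

Answer: CCCCCCCCCC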